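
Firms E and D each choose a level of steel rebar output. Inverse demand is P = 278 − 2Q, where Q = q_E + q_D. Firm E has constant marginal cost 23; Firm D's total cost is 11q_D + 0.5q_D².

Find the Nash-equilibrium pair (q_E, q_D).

46.3125, 34.875

Firm E's profit: π = q_E(278 − 2(q_E + q_D)) − 23q_E.
∂π/∂q_E = 255 − 4q_E − 2q_D = 0, so q_E = 63.75 − 0.5q_D.
For D: ∂π/∂q_D = 267 − 5q_D − 2q_E = 0 ⇒ q_D = 53.4 − 0.4q_E.
Substituting the second reaction function into the first: q_E = 63.75 − 0.5(53.4 − 0.4q_E), which gives 0.8q_E = 37.05 ⇒ q_E = 46.3125.
Then q_D = 53.4 − 0.4·46.3125 = 34.875.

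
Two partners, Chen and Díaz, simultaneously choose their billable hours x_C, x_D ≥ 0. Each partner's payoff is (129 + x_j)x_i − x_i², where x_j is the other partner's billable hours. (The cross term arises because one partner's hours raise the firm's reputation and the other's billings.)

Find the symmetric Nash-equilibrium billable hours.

Chen's payoff is (129 + x_D)x_C − x_C².
∂π/∂x_C = 129 + x_D − 2x_C = 0, so x_C = 64.5 + 0.5x_D.
The game is symmetric, so in equilibrium x_D = x_C: the reaction function gives 0.5x_C = 64.5, hence x_C = 129.

129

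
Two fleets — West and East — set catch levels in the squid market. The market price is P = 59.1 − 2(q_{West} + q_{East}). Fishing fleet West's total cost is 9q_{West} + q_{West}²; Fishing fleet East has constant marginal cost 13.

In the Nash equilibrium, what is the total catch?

14.23

Fishing fleet West's profit: π = q_{West}(59.1 − 2(q_{West} + q_{East})) − 9q_{West} − q_{West}².
∂π/∂q_{West} = 50.1 − 6q_{West} − 2q_{East} = 0, so q_{West} = 8.35 − (1/3)q_{East}.
For East: ∂π/∂q_{East} = 46.1 − 4q_{East} − 2q_{West} = 0 ⇒ q_{East} = 11.525 − 0.5q_{West}.
Plugging q_{East} into West's best response: q_{West} = 8.35 − (1/3)(11.525 − 0.5q_{West}) ⇒ (5/6)q_{West} = 541/120, so q_{West} = 5.41.
Then q_{East} = 11.525 − 0.5·5.41 = 8.82.
Total catch: 5.41 + 8.82 = 14.23.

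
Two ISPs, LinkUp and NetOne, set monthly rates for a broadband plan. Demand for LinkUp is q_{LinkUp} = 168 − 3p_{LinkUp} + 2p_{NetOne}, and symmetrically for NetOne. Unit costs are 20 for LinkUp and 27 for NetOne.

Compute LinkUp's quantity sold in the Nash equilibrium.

114.9375

LinkUp's profit: π = (p_{LinkUp} − 20)(168 − 3p_{LinkUp} + 2p_{NetOne}).
∂π/∂p_{LinkUp} = 228 − 6p_{LinkUp} + 2p_{NetOne} = 0 ⇒ p_{LinkUp} = 38 + (1/3)p_{NetOne}.
Similarly p_{NetOne} = 41.5 + (1/3)p_{LinkUp}.
Solving the two reaction functions simultaneously: (1 − (1/3)(1/3))p_{LinkUp} = 38 + (1/3)·41.5, so (8/9)p_{LinkUp} = 311/6 and p_{LinkUp} = 58.3125.
Then p_{NetOne} = 41.5 + (1/3)·58.3125 = 60.9375.
q_{LinkUp} = 168 − 3·58.3125 + 2·60.9375 = 114.9375.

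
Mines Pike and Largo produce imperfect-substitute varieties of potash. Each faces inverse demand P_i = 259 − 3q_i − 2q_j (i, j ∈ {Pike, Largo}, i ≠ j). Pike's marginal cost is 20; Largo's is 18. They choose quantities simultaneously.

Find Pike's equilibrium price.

109.25

Mine Pike's profit: π = q_{Pike}(259 − 3q_{Pike} − 2q_{Largo}) − 20q_{Pike}.
∂π/∂q_{Pike} = 239 − 6q_{Pike} − 2q_{Largo} = 0 ⇒ q_{Pike} = 239/6 − (1/3)q_{Largo}.
Similarly q_{Largo} = 241/6 − (1/3)q_{Pike}.
Substituting the second reaction function into the first: q_{Pike} = 239/6 − (1/3)(241/6 − (1/3)q_{Pike}), which gives (8/9)q_{Pike} = 238/9 ⇒ q_{Pike} = 29.75.
Then q_{Largo} = 241/6 − (1/3)·29.75 = 30.25.
P_{Pike} = 259 − 3·29.75 − 2·30.25 = 109.25.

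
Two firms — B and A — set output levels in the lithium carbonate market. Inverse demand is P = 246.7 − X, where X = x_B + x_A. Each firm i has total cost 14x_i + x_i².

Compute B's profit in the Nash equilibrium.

Firm B's profit: π = x_B(246.7 − (x_B + x_A)) − 14x_B − x_B².
∂π/∂x_B = 232.7 − 4x_B − x_A = 0, so x_B = 58.175 − 0.25x_A.
Setting x_B = x_A in the reaction function: x_B = 58.175 − 0.25x_B, so x_B = 58.175 / 1.25 = 46.54.
Price P = 246.7 − 93.08 = 153.62.
B's profit: (153.62 − 14)·46.54 − (46.54)² = 4331.9432.

4331.9432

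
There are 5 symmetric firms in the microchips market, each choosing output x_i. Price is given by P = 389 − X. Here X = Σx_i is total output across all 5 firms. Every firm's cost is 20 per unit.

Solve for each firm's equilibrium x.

A representative firm's profit is π_i = x_i(389 − X) − 20x_i, with X = x_i + Σ_{j≠i} x_j.
First-order condition: 369 − 2x_i − Σ_{j≠i} x_j = 0.
Imposing symmetry (x_j = x for all j) turns Σ_{j≠i} x_j into 4x, so 369 = 6x and x = 61.5.

61.5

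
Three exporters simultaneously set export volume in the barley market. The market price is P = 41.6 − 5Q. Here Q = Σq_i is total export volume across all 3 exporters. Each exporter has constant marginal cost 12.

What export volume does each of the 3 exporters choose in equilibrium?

1.48

A representative exporter's profit is π_i = q_i(41.6 − 5Q) − 12q_i, with Q = q_i + Σ_{j≠i} q_j.
First-order condition: 29.6 − 10q_i − 5Σ_{j≠i} q_j = 0.
Imposing symmetry (q_j = q for all j) turns Σ_{j≠i} q_j into 2q, so 29.6 = 20q and q = 1.48.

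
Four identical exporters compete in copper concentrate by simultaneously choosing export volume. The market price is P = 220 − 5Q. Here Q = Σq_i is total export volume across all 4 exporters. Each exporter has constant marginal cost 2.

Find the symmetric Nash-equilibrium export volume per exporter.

A representative exporter's profit is π_i = q_i(220 − 5Q) − 2q_i, with Q = q_i + Σ_{j≠i} q_j.
First-order condition: 218 − 10q_i − 5Σ_{j≠i} q_j = 0.
In a symmetric equilibrium every exporter chooses the same q, so Σ_{j≠i} q_j = 3q. The condition becomes 218 − 25q = 0, giving q = 218/25 = 8.72.

8.72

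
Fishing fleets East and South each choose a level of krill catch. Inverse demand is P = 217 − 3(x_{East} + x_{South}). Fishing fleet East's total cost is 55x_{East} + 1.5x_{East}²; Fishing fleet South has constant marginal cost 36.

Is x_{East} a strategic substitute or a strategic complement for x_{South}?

Fishing fleet East's profit: π = x_{East}(217 − 3(x_{East} + x_{South})) − 55x_{East} − 1.5x_{East}².
∂π/∂x_{East} = 162 − 9x_{East} − 3x_{South} = 0, so x_{East} = 18 − (1/3)x_{South}.
The best-response slope dx_{East}/dx_{South} = −1/3 < 0: the reaction function is downward-sloping, so the choices are strategic substitutes.

strategic substitutes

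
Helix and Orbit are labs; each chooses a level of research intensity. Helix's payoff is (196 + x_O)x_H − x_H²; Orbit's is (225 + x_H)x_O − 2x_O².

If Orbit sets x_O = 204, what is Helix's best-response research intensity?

Expanding Helix's payoff: 196x_H + x_Ox_H − x_H².
∂π/∂x_H = 196 + x_O − 2x_H = 0, so x_H = 98 + 0.5x_O.
At x_O = 204: x_H = 98 + 0.5·204 = 200.

200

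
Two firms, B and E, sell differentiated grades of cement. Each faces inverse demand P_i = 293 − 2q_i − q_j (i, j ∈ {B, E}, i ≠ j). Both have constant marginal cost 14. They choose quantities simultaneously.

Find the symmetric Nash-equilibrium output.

55.8

Firm B's profit: π = q_B(293 − 2q_B − q_E) − 14q_B.
∂π/∂q_B = 279 − 4q_B − q_E = 0 ⇒ q_B = 69.75 − 0.25q_E.
The game is symmetric, so in equilibrium q_E = q_B: the reaction function gives 1.25q_B = 69.75, hence q_B = 55.8.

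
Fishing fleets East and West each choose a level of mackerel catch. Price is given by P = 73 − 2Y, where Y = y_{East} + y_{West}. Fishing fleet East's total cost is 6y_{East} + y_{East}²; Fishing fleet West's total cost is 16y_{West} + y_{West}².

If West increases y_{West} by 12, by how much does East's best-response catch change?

Fishing fleet East's profit: π = y_{East}(73 − 2(y_{East} + y_{West})) − 6y_{East} − y_{East}².
∂π/∂y_{East} = 67 − 6y_{East} − 2y_{West} = 0, so y_{East} = 67/6 − (1/3)y_{West}.
The reaction-function slope is −1/3, so a 12-unit rise in y_{West} moves y_{East} by −1/3 × 12 = −4. East's best response falls — the actions are strategic substitutes.

-4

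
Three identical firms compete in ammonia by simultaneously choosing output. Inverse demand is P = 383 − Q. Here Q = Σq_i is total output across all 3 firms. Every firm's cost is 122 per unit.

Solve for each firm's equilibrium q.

A representative firm's profit is π_i = q_i(383 − Q) − 122q_i, with Q = q_i + Σ_{j≠i} q_j.
First-order condition: 261 − 2q_i − Σ_{j≠i} q_j = 0.
In a symmetric equilibrium every firm chooses the same q, so Σ_{j≠i} q_j = 2q. The condition becomes 261 − 4q = 0, giving q = 261/4 = 65.25.

65.25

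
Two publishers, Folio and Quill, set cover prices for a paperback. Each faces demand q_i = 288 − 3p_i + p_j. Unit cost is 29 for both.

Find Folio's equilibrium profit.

6348

Folio's profit: π = (p_{Folio} − 29)(288 − 3p_{Folio} + p_{Quill}).
∂π/∂p_{Folio} = 375 − 6p_{Folio} + p_{Quill} = 0 ⇒ p_{Folio} = 62.5 + (1/6)p_{Quill}.
Setting p_{Folio} = p_{Quill} in the reaction function: p_{Folio} = 62.5 + (1/6)p_{Folio}, so p_{Folio} = 62.5 / (5/6) = 75.
q_{Folio} = 288 − 3·75 + 75 = 138.
Profit = (75 − 29)·138 = 6348.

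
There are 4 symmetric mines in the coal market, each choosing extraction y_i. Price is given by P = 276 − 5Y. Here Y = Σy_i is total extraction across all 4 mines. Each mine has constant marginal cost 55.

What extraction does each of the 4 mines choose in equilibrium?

8.84

A representative mine's profit is π_i = y_i(276 − 5Y) − 55y_i, with Y = y_i + Σ_{j≠i} y_j.
First-order condition: 221 − 10y_i − 5Σ_{j≠i} y_j = 0.
In a symmetric equilibrium every mine chooses the same y, so Σ_{j≠i} y_j = 3y. The condition becomes 221 − 25y = 0, giving y = 221/25 = 8.84.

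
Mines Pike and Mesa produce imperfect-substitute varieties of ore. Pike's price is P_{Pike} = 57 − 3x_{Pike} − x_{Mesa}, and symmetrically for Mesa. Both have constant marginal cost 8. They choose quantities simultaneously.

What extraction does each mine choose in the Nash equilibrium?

7

Mine Pike's profit: π = x_{Pike}(57 − 3x_{Pike} − x_{Mesa}) − 8x_{Pike}.
∂π/∂x_{Pike} = 49 − 6x_{Pike} − x_{Mesa} = 0 ⇒ x_{Pike} = 49/6 − (1/6)x_{Mesa}.
By symmetry x_{Mesa} = x_{Pike}; substituting into the reaction function, (7/6)x_{Pike} = 49/6 and x_{Pike} = 7.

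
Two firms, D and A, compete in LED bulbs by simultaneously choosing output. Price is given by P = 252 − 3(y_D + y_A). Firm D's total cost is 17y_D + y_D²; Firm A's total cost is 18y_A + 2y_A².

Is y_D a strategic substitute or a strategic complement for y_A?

Firm D's profit: π = y_D(252 − 3(y_D + y_A)) − 17y_D − y_D².
∂π/∂y_D = 235 − 8y_D − 3y_A = 0, so y_D = 29.375 − 0.375y_A.
The best-response slope dy_D/dy_A = −0.375 < 0: the reaction function is downward-sloping, so the choices are strategic substitutes.

strategic substitutes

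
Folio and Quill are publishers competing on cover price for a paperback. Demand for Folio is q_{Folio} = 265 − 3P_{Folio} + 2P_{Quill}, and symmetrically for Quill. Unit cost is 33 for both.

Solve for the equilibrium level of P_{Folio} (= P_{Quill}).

91

Folio's profit: π = (P_{Folio} − 33)(265 − 3P_{Folio} + 2P_{Quill}).
∂π/∂P_{Folio} = 364 − 6P_{Folio} + 2P_{Quill} = 0 ⇒ P_{Folio} = 182/3 + (1/3)P_{Quill}.
By symmetry P_{Quill} = P_{Folio}; substituting into the reaction function, (2/3)P_{Folio} = 182/3 and P_{Folio} = 91.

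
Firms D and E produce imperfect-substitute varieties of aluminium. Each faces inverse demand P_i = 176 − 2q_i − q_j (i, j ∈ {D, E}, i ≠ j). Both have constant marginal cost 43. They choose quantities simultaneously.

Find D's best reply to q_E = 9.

Firm D's profit: π = q_D(176 − 2q_D − q_E) − 43q_D.
∂π/∂q_D = 133 − 4q_D − q_E = 0 ⇒ q_D = 33.25 − 0.25q_E.
At q_E = 9: q_D = 33.25 − 0.25·9 = 31.

31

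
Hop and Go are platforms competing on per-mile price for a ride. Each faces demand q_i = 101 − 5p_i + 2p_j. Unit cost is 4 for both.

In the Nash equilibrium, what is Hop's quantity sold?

55.625

Hop's profit: π = (p_{Hop} − 4)(101 − 5p_{Hop} + 2p_{Go}).
∂π/∂p_{Hop} = 121 − 10p_{Hop} + 2p_{Go} = 0 ⇒ p_{Hop} = 12.1 + 0.2p_{Go}.
By symmetry p_{Go} = p_{Hop}; substituting into the reaction function, 0.8p_{Hop} = 12.1 and p_{Hop} = 15.125.
q_{Hop} = 101 − 5·15.125 + 2·15.125 = 55.625.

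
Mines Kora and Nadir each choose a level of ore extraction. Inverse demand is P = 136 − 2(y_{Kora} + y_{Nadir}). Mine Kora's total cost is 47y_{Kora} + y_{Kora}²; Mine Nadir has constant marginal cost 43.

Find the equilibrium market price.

Mine Kora's profit: π = y_{Kora}(136 − 2(y_{Kora} + y_{Nadir})) − 47y_{Kora} − y_{Kora}².
∂π/∂y_{Kora} = 89 − 6y_{Kora} − 2y_{Nadir} = 0, so y_{Kora} = 89/6 − (1/3)y_{Nadir}.
For Nadir: ∂π/∂y_{Nadir} = 93 − 4y_{Nadir} − 2y_{Kora} = 0 ⇒ y_{Nadir} = 23.25 − 0.5y_{Kora}.
Plugging y_{Nadir} into Kora's best response: y_{Kora} = 89/6 − (1/3)(23.25 − 0.5y_{Kora}) ⇒ (5/6)y_{Kora} = 85/12, so y_{Kora} = 8.5.
Then y_{Nadir} = 23.25 − 0.5·8.5 = 19.
Equilibrium price: P = 136 − 2·27.5 = 81.

81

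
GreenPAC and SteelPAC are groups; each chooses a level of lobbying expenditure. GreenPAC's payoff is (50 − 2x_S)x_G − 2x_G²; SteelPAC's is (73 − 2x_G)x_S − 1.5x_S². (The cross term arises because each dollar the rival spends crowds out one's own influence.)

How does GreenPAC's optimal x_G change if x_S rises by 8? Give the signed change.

-4

Expanding GreenPAC's payoff: 50x_G − 2x_Sx_G − 2x_G².
∂π/∂x_G = 50 − 2x_S − 4x_G = 0, so x_G = 12.5 − 0.5x_S.
The reaction-function slope is −0.5, so an 8-unit rise in x_S moves x_G by −0.5 × 8 = −4. GreenPAC's best response falls — the actions are strategic substitutes.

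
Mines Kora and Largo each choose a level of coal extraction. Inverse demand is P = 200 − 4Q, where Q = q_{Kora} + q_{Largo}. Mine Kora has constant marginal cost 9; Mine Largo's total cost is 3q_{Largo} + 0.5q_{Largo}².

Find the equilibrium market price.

Mine Kora's profit: π = q_{Kora}(200 − 4(q_{Kora} + q_{Largo})) − 9q_{Kora}.
∂π/∂q_{Kora} = 191 − 8q_{Kora} − 4q_{Largo} = 0, so q_{Kora} = 23.875 − 0.5q_{Largo}.
For Largo: ∂π/∂q_{Largo} = 197 − 9q_{Largo} − 4q_{Kora} = 0 ⇒ q_{Largo} = 197/9 − (4/9)q_{Kora}.
Plugging q_{Largo} into Kora's best response: q_{Kora} = 23.875 − 0.5(197/9 − (4/9)q_{Kora}) ⇒ (7/9)q_{Kora} = 931/72, so q_{Kora} = 16.625.
Then q_{Largo} = 197/9 − (4/9)·16.625 = 14.5.
Equilibrium price: P = 200 − 4·31.125 = 75.5.

75.5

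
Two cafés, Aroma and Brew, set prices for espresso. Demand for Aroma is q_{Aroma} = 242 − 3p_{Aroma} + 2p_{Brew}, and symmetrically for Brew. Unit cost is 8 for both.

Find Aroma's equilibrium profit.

10266.75

Aroma's profit: π = (p_{Aroma} − 8)(242 − 3p_{Aroma} + 2p_{Brew}).
∂π/∂p_{Aroma} = 266 − 6p_{Aroma} + 2p_{Brew} = 0 ⇒ p_{Aroma} = 133/3 + (1/3)p_{Brew}.
The game is symmetric, so in equilibrium p_{Brew} = p_{Aroma}: the reaction function gives (2/3)p_{Aroma} = 133/3, hence p_{Aroma} = 66.5.
q_{Aroma} = 242 − 3·66.5 + 2·66.5 = 175.5.
Profit = (66.5 − 8)·175.5 = 10266.75.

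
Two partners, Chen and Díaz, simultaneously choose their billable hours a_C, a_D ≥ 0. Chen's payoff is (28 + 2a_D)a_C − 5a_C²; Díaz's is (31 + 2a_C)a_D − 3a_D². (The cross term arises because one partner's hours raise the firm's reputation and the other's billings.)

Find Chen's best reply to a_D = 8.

4.4

Expanding Chen's payoff: 28a_C + 2a_Da_C − 5a_C².
∂π/∂a_C = 28 + 2a_D − 10a_C = 0, so a_C = 2.8 + 0.2a_D.
At a_D = 8: a_C = 2.8 + 0.2·8 = 4.4.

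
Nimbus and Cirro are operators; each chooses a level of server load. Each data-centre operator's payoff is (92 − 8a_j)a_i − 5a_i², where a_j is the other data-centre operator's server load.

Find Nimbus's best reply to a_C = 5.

Nimbus's payoff is (92 − 8a_C)a_N − 5a_N².
∂π/∂a_N = 92 − 8a_C − 10a_N = 0, so a_N = 9.2 − 0.8a_C.
At a_C = 5: a_N = 9.2 − 0.8·5 = 5.2.

5.2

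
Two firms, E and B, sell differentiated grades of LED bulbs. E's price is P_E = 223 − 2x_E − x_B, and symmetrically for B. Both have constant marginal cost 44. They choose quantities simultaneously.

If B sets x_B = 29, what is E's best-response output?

37.5

Firm E's profit: π = x_E(223 − 2x_E − x_B) − 44x_E.
∂π/∂x_E = 179 − 4x_E − x_B = 0 ⇒ x_E = 44.75 − 0.25x_B.
At x_B = 29: x_E = 44.75 − 0.25·29 = 37.5.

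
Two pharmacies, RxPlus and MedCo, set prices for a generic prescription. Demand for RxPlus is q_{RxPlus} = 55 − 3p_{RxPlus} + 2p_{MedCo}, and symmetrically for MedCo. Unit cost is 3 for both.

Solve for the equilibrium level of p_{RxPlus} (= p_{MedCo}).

16

RxPlus's profit: π = (p_{RxPlus} − 3)(55 − 3p_{RxPlus} + 2p_{MedCo}).
∂π/∂p_{RxPlus} = 64 − 6p_{RxPlus} + 2p_{MedCo} = 0 ⇒ p_{RxPlus} = 32/3 + (1/3)p_{MedCo}.
The game is symmetric, so in equilibrium p_{MedCo} = p_{RxPlus}: the reaction function gives (2/3)p_{RxPlus} = 32/3, hence p_{RxPlus} = 16.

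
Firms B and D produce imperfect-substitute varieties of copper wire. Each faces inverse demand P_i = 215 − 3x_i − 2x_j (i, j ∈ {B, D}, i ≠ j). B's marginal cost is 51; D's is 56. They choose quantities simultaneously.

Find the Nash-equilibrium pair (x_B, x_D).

Firm B's profit: π = x_B(215 − 3x_B − 2x_D) − 51x_B.
∂π/∂x_B = 164 − 6x_B − 2x_D = 0 ⇒ x_B = 82/3 − (1/3)x_D.
Similarly x_D = 26.5 − (1/3)x_B.
Substituting the second reaction function into the first: x_B = 82/3 − (1/3)(26.5 − (1/3)x_B), which gives (8/9)x_B = 18.5 ⇒ x_B = 20.8125.
Then x_D = 26.5 − (1/3)·20.8125 = 19.5625.

20.8125, 19.5625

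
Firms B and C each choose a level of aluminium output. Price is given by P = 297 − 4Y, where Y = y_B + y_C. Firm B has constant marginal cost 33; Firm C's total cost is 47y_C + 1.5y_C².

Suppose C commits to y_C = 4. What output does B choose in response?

Firm B's profit: π = y_B(297 − 4(y_B + y_C)) − 33y_B.
∂π/∂y_B = 264 − 8y_B − 4y_C = 0, so y_B = 33 − 0.5y_C.
At y_C = 4: y_B = 33 − 0.5·4 = 31.

31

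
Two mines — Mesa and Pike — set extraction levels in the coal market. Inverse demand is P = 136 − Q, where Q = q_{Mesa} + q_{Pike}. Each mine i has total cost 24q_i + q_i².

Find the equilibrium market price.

91.2

Mine Mesa's profit: π = q_{Mesa}(136 − (q_{Mesa} + q_{Pike})) − 24q_{Mesa} − q_{Mesa}².
∂π/∂q_{Mesa} = 112 − 4q_{Mesa} − q_{Pike} = 0, so q_{Mesa} = 28 − 0.25q_{Pike}.
Setting q_{Mesa} = q_{Pike} in the reaction function: q_{Mesa} = 28 − 0.25q_{Mesa}, so q_{Mesa} = 28 / 1.25 = 22.4.
Equilibrium price: P = 136 − 44.8 = 91.2.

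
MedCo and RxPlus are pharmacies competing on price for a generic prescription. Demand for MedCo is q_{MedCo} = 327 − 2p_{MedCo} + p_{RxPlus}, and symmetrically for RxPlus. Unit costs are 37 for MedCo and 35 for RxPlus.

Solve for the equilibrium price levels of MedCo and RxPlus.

133.4, 132.6

MedCo's profit: π = (p_{MedCo} − 37)(327 − 2p_{MedCo} + p_{RxPlus}).
∂π/∂p_{MedCo} = 401 − 4p_{MedCo} + p_{RxPlus} = 0 ⇒ p_{MedCo} = 100.25 + 0.25p_{RxPlus}.
Similarly p_{RxPlus} = 99.25 + 0.25p_{MedCo}.
Solving the two reaction functions simultaneously: (1 − (0.25)(0.25))p_{MedCo} = 100.25 + 0.25·99.25, so 0.9375p_{MedCo} = 125.0625 and p_{MedCo} = 133.4.
Then p_{RxPlus} = 99.25 + 0.25·133.4 = 132.6.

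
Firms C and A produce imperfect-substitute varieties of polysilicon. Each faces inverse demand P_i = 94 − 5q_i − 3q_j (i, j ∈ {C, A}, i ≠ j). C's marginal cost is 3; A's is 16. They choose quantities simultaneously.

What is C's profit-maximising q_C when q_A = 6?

Firm C's profit: π = q_C(94 − 5q_C − 3q_A) − 3q_C.
∂π/∂q_C = 91 − 10q_C − 3q_A = 0 ⇒ q_C = 9.1 − 0.3q_A.
At q_A = 6: q_C = 9.1 − 0.3·6 = 7.3.

7.3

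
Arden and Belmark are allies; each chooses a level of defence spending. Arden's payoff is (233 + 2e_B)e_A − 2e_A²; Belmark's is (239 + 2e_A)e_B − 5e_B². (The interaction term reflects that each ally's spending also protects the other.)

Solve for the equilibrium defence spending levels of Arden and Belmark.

Expanding Arden's payoff: 233e_A + 2e_Be_A − 2e_A².
∂π/∂e_A = 233 + 2e_B − 4e_A = 0, so e_A = 58.25 + 0.5e_B.
Likewise for Belmark: e_B = 23.9 + 0.2e_A.
Substituting the second reaction function into the first: e_A = 58.25 + 0.5(23.9 + 0.2e_A), which gives 0.9e_A = 70.2 ⇒ e_A = 78.
Then e_B = 23.9 + 0.2·78 = 39.5.

78, 39.5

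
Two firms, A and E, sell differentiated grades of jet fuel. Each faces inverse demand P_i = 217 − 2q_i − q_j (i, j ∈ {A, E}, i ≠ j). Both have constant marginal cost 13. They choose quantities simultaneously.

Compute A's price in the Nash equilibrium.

94.6

Firm A's profit: π = q_A(217 − 2q_A − q_E) − 13q_A.
∂π/∂q_A = 204 − 4q_A − q_E = 0 ⇒ q_A = 51 − 0.25q_E.
The game is symmetric, so in equilibrium q_E = q_A: the reaction function gives 1.25q_A = 51, hence q_A = 40.8.
P_A = 217 − 2·40.8 − 40.8 = 94.6.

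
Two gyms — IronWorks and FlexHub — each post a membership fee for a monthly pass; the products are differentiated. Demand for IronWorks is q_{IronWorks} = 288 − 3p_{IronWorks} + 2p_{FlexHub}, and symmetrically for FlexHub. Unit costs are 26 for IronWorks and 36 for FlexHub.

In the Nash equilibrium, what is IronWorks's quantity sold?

202.125

IronWorks's profit: π = (p_{IronWorks} − 26)(288 − 3p_{IronWorks} + 2p_{FlexHub}).
∂π/∂p_{IronWorks} = 366 − 6p_{IronWorks} + 2p_{FlexHub} = 0 ⇒ p_{IronWorks} = 61 + (1/3)p_{FlexHub}.
Similarly p_{FlexHub} = 66 + (1/3)p_{IronWorks}.
Plugging p_{FlexHub} into IronWorks's best response: p_{IronWorks} = 61 + (1/3)(66 + (1/3)p_{IronWorks}) ⇒ (8/9)p_{IronWorks} = 83, so p_{IronWorks} = 93.375.
Then p_{FlexHub} = 66 + (1/3)·93.375 = 97.125.
q_{IronWorks} = 288 − 3·93.375 + 2·97.125 = 202.125.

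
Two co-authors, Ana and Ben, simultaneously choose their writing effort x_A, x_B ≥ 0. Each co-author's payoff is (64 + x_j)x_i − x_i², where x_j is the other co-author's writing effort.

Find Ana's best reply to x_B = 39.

51.5

Ana's payoff is (64 + x_B)x_A − x_A².
∂π/∂x_A = 64 + x_B − 2x_A = 0, so x_A = 32 + 0.5x_B.
At x_B = 39: x_A = 32 + 0.5·39 = 51.5.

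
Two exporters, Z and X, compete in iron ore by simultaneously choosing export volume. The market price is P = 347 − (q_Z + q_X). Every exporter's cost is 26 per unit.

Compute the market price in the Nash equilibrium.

Exporter Z's profit: π = q_Z(347 − (q_Z + q_X)) − 26q_Z.
∂π/∂q_Z = 321 − 2q_Z − q_X = 0, so q_Z = 160.5 − 0.5q_X.
By symmetry q_X = q_Z; substituting into the reaction function, 1.5q_Z = 160.5 and q_Z = 107.
Equilibrium price: P = 347 − 214 = 133.

133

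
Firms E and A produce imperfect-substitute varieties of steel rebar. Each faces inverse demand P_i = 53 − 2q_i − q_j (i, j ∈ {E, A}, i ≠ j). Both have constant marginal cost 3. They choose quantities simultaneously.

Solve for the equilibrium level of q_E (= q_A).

Firm E's profit: π = q_E(53 − 2q_E − q_A) − 3q_E.
∂π/∂q_E = 50 − 4q_E − q_A = 0 ⇒ q_E = 12.5 − 0.25q_A.
Setting q_E = q_A in the reaction function: q_E = 12.5 − 0.25q_E, so q_E = 12.5 / 1.25 = 10.

10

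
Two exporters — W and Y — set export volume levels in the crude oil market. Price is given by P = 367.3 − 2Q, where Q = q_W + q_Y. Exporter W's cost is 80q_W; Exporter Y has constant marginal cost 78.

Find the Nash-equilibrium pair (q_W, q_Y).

47.55, 48.55

Exporter W's profit: π = q_W(367.3 − 2(q_W + q_Y)) − 80q_W.
∂π/∂q_W = 287.3 − 4q_W − 2q_Y = 0, so q_W = 71.825 − 0.5q_Y.
By the same steps for Y: q_Y = 72.325 − 0.5q_W.
Plugging q_Y into W's best response: q_W = 71.825 − 0.5(72.325 − 0.5q_W) ⇒ 0.75q_W = 35.6625, so q_W = 47.55.
Then q_Y = 72.325 − 0.5·47.55 = 48.55.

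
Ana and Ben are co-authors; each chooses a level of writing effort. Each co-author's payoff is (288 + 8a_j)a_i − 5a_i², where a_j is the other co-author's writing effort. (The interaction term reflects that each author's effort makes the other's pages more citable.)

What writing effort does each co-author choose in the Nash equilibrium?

144

Ana's payoff is (288 + 8a_B)a_A − 5a_A².
∂π/∂a_A = 288 + 8a_B − 10a_A = 0, so a_A = 28.8 + 0.8a_B.
Setting a_A = a_B in the reaction function: a_A = 28.8 + 0.8a_A, so a_A = 28.8 / 0.2 = 144.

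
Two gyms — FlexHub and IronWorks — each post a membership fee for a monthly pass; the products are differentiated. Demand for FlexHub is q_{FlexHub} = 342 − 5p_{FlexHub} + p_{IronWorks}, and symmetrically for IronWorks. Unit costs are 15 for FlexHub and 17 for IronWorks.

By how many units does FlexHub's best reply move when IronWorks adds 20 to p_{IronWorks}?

2

FlexHub's profit: π = (p_{FlexHub} − 15)(342 − 5p_{FlexHub} + p_{IronWorks}).
∂π/∂p_{FlexHub} = 417 − 10p_{FlexHub} + p_{IronWorks} = 0 ⇒ p_{FlexHub} = 41.7 + 0.1p_{IronWorks}.
The reaction-function slope is 0.1, so a 20-unit rise in p_{IronWorks} moves p_{FlexHub} by 0.1 × 20 = 2. FlexHub's best response rises — the actions are strategic complements.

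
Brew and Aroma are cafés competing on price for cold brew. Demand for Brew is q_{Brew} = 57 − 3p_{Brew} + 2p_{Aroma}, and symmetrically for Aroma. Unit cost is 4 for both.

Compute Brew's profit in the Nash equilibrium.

Brew's profit: π = (p_{Brew} − 4)(57 − 3p_{Brew} + 2p_{Aroma}).
∂π/∂p_{Brew} = 69 − 6p_{Brew} + 2p_{Aroma} = 0 ⇒ p_{Brew} = 11.5 + (1/3)p_{Aroma}.
The game is symmetric, so in equilibrium p_{Aroma} = p_{Brew}: the reaction function gives (2/3)p_{Brew} = 11.5, hence p_{Brew} = 17.25.
q_{Brew} = 57 − 3·17.25 + 2·17.25 = 39.75.
Profit = (17.25 − 4)·39.75 = 526.6875.

526.6875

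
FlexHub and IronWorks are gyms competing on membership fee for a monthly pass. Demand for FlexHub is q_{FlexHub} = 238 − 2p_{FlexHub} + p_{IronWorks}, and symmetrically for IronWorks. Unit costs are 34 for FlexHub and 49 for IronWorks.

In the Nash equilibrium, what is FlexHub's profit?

9800

FlexHub's profit: π = (p_{FlexHub} − 34)(238 − 2p_{FlexHub} + p_{IronWorks}).
∂π/∂p_{FlexHub} = 306 − 4p_{FlexHub} + p_{IronWorks} = 0 ⇒ p_{FlexHub} = 76.5 + 0.25p_{IronWorks}.
Similarly p_{IronWorks} = 84 + 0.25p_{FlexHub}.
Solving the two reaction functions simultaneously: (1 − (0.25)(0.25))p_{FlexHub} = 76.5 + 0.25·84, so 0.9375p_{FlexHub} = 97.5 and p_{FlexHub} = 104.
Then p_{IronWorks} = 84 + 0.25·104 = 110.
q_{FlexHub} = 238 − 2·104 + 110 = 140.
Profit = (104 − 34)·140 = 9800.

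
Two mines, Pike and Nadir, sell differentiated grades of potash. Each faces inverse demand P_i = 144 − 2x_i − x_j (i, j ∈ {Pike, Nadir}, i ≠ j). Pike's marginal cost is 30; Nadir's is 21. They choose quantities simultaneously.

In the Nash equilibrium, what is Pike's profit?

Mine Pike's profit: π = x_{Pike}(144 − 2x_{Pike} − x_{Nadir}) − 30x_{Pike}.
∂π/∂x_{Pike} = 114 − 4x_{Pike} − x_{Nadir} = 0 ⇒ x_{Pike} = 28.5 − 0.25x_{Nadir}.
Similarly x_{Nadir} = 30.75 − 0.25x_{Pike}.
Solving the two reaction functions simultaneously: (1 − (−0.25)(−0.25))x_{Pike} = 28.5 − 0.25·30.75, so 0.9375x_{Pike} = 20.8125 and x_{Pike} = 22.2.
Then x_{Nadir} = 30.75 − 0.25·22.2 = 25.2.
P_{Pike} = 144 − 2·22.2 − 25.2 = 74.4.
Profit = (74.4 − 30)·22.2 = 985.68.

985.68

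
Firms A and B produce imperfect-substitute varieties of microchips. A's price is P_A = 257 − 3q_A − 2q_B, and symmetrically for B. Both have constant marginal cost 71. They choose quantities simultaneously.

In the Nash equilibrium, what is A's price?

Firm A's profit: π = q_A(257 − 3q_A − 2q_B) − 71q_A.
∂π/∂q_A = 186 − 6q_A − 2q_B = 0 ⇒ q_A = 31 − (1/3)q_B.
By symmetry q_B = q_A; substituting into the reaction function, (4/3)q_A = 31 and q_A = 23.25.
P_A = 257 − 3·23.25 − 2·23.25 = 140.75.

140.75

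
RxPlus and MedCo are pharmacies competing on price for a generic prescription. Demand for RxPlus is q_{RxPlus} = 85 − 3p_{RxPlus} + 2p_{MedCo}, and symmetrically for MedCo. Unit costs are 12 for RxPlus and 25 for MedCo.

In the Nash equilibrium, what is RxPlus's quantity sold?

RxPlus's profit: π = (p_{RxPlus} − 12)(85 − 3p_{RxPlus} + 2p_{MedCo}).
∂π/∂p_{RxPlus} = 121 − 6p_{RxPlus} + 2p_{MedCo} = 0 ⇒ p_{RxPlus} = 121/6 + (1/3)p_{MedCo}.
Similarly p_{MedCo} = 80/3 + (1/3)p_{RxPlus}.
Substituting the second reaction function into the first: p_{RxPlus} = 121/6 + (1/3)(80/3 + (1/3)p_{RxPlus}), which gives (8/9)p_{RxPlus} = 523/18 ⇒ p_{RxPlus} = 32.6875.
Then p_{MedCo} = 80/3 + (1/3)·32.6875 = 37.5625.
q_{RxPlus} = 85 − 3·32.6875 + 2·37.5625 = 62.0625.

62.0625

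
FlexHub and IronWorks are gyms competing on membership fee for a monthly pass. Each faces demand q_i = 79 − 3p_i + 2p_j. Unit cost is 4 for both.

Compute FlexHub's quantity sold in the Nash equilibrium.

FlexHub's profit: π = (p_{FlexHub} − 4)(79 − 3p_{FlexHub} + 2p_{IronWorks}).
∂π/∂p_{FlexHub} = 91 − 6p_{FlexHub} + 2p_{IronWorks} = 0 ⇒ p_{FlexHub} = 91/6 + (1/3)p_{IronWorks}.
Setting p_{FlexHub} = p_{IronWorks} in the reaction function: p_{FlexHub} = 91/6 + (1/3)p_{FlexHub}, so p_{FlexHub} = (91/6) / (2/3) = 22.75.
q_{FlexHub} = 79 − 3·22.75 + 2·22.75 = 56.25.

56.25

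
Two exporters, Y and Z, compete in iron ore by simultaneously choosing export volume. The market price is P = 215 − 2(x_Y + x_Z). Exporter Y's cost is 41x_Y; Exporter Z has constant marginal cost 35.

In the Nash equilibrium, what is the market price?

97

Exporter Y's profit: π = x_Y(215 − 2(x_Y + x_Z)) − 41x_Y.
∂π/∂x_Y = 174 − 4x_Y − 2x_Z = 0, so x_Y = 43.5 − 0.5x_Z.
By the same steps for Z: x_Z = 45 − 0.5x_Y.
Substituting the second reaction function into the first: x_Y = 43.5 − 0.5(45 − 0.5x_Y), which gives 0.75x_Y = 21 ⇒ x_Y = 28.
Then x_Z = 45 − 0.5·28 = 31.
Equilibrium price: P = 215 − 2·59 = 97.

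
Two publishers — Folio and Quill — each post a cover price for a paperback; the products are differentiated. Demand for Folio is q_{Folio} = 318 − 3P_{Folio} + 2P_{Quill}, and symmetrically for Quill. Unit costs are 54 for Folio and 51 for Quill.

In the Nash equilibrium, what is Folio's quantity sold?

Folio's profit: π = (P_{Folio} − 54)(318 − 3P_{Folio} + 2P_{Quill}).
∂π/∂P_{Folio} = 480 − 6P_{Folio} + 2P_{Quill} = 0 ⇒ P_{Folio} = 80 + (1/3)P_{Quill}.
Similarly P_{Quill} = 78.5 + (1/3)P_{Folio}.
Plugging P_{Quill} into Folio's best response: P_{Folio} = 80 + (1/3)(78.5 + (1/3)P_{Folio}) ⇒ (8/9)P_{Folio} = 637/6, so P_{Folio} = 119.4375.
Then P_{Quill} = 78.5 + (1/3)·119.4375 = 118.3125.
q_{Folio} = 318 − 3·119.4375 + 2·118.3125 = 196.3125.

196.3125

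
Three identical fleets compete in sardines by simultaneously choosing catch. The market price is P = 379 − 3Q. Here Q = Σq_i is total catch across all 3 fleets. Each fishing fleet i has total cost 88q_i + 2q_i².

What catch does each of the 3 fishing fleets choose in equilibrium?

A representative fishing fleet's profit is π_i = q_i(379 − 3Q) − 88q_i − 2q_i², with Q = q_i + Σ_{j≠i} q_j.
First-order condition: 291 − 10q_i − 3Σ_{j≠i} q_j = 0.
Imposing symmetry (q_j = q for all j) turns Σ_{j≠i} q_j into 2q, so 291 = 16q and q = 18.1875.

18.1875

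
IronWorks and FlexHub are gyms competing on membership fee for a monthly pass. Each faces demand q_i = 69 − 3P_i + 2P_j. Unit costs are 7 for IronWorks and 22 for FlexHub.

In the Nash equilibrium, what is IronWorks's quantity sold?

IronWorks's profit: π = (P_{IronWorks} − 7)(69 − 3P_{IronWorks} + 2P_{FlexHub}).
∂π/∂P_{IronWorks} = 90 − 6P_{IronWorks} + 2P_{FlexHub} = 0 ⇒ P_{IronWorks} = 15 + (1/3)P_{FlexHub}.
Similarly P_{FlexHub} = 22.5 + (1/3)P_{IronWorks}.
Plugging P_{FlexHub} into IronWorks's best response: P_{IronWorks} = 15 + (1/3)(22.5 + (1/3)P_{IronWorks}) ⇒ (8/9)P_{IronWorks} = 22.5, so P_{IronWorks} = 25.3125.
Then P_{FlexHub} = 22.5 + (1/3)·25.3125 = 30.9375.
q_{IronWorks} = 69 − 3·25.3125 + 2·30.9375 = 54.9375.

54.9375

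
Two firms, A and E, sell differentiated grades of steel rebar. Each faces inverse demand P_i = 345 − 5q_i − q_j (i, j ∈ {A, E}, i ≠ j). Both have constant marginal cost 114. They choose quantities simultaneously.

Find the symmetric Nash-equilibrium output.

Firm A's profit: π = q_A(345 − 5q_A − q_E) − 114q_A.
∂π/∂q_A = 231 − 10q_A − q_E = 0 ⇒ q_A = 23.1 − 0.1q_E.
By symmetry q_E = q_A; substituting into the reaction function, 1.1q_A = 23.1 and q_A = 21.

21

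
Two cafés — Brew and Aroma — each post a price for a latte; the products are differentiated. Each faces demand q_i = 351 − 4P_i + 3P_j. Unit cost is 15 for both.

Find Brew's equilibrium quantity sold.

268.8

Brew's profit: π = (P_{Brew} − 15)(351 − 4P_{Brew} + 3P_{Aroma}).
∂π/∂P_{Brew} = 411 − 8P_{Brew} + 3P_{Aroma} = 0 ⇒ P_{Brew} = 51.375 + 0.375P_{Aroma}.
The game is symmetric, so in equilibrium P_{Aroma} = P_{Brew}: the reaction function gives 0.625P_{Brew} = 51.375, hence P_{Brew} = 82.2.
q_{Brew} = 351 − 4·82.2 + 3·82.2 = 268.8.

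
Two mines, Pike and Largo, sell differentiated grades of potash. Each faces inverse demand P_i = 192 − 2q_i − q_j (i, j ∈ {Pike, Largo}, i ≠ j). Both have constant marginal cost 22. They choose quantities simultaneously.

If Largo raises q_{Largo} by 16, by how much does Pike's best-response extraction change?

-4

Mine Pike's profit: π = q_{Pike}(192 − 2q_{Pike} − q_{Largo}) − 22q_{Pike}.
∂π/∂q_{Pike} = 170 − 4q_{Pike} − q_{Largo} = 0 ⇒ q_{Pike} = 42.5 − 0.25q_{Largo}.
The reaction-function slope is −0.25, so a 16-unit rise in q_{Largo} moves q_{Pike} by −0.25 × 16 = −4. Pike's best response falls — the actions are strategic substitutes.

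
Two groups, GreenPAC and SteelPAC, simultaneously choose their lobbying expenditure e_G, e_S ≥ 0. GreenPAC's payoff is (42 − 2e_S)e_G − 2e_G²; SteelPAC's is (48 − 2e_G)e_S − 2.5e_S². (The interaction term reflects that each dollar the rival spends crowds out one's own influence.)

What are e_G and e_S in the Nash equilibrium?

Expanding GreenPAC's payoff: 42e_G − 2e_Se_G − 2e_G².
∂π/∂e_G = 42 − 2e_S − 4e_G = 0, so e_G = 10.5 − 0.5e_S.
Likewise for SteelPAC: e_S = 9.6 − 0.4e_G.
Solving the two reaction functions simultaneously: (1 − (−0.5)(−0.4))e_G = 10.5 − 0.5·9.6, so 0.8e_G = 5.7 and e_G = 7.125.
Then e_S = 9.6 − 0.4·7.125 = 6.75.

7.125, 6.75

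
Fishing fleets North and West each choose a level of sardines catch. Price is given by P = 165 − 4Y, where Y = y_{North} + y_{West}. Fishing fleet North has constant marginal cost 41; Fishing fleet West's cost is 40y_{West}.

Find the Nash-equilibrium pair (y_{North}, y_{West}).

10.25, 10.5

Fishing fleet North's profit: π = y_{North}(165 − 4(y_{North} + y_{West})) − 41y_{North}.
∂π/∂y_{North} = 124 − 8y_{North} − 4y_{West} = 0, so y_{North} = 15.5 − 0.5y_{West}.
By the same steps for West: y_{West} = 15.625 − 0.5y_{North}.
Plugging y_{West} into North's best response: y_{North} = 15.5 − 0.5(15.625 − 0.5y_{North}) ⇒ 0.75y_{North} = 7.6875, so y_{North} = 10.25.
Then y_{West} = 15.625 − 0.5·10.25 = 10.5.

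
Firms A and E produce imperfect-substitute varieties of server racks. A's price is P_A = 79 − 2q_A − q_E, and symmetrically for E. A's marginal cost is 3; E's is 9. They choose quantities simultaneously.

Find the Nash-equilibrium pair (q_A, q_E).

Firm A's profit: π = q_A(79 − 2q_A − q_E) − 3q_A.
∂π/∂q_A = 76 − 4q_A − q_E = 0 ⇒ q_A = 19 − 0.25q_E.
Similarly q_E = 17.5 − 0.25q_A.
Substituting the second reaction function into the first: q_A = 19 − 0.25(17.5 − 0.25q_A), which gives 0.9375q_A = 14.625 ⇒ q_A = 15.6.
Then q_E = 17.5 − 0.25·15.6 = 13.6.

15.6, 13.6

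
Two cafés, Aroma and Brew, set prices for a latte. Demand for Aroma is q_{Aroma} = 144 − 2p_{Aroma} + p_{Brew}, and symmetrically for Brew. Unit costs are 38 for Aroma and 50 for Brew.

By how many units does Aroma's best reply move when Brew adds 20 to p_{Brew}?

5

Aroma's profit: π = (p_{Aroma} − 38)(144 − 2p_{Aroma} + p_{Brew}).
∂π/∂p_{Aroma} = 220 − 4p_{Aroma} + p_{Brew} = 0 ⇒ p_{Aroma} = 55 + 0.25p_{Brew}.
The reaction-function slope is 0.25, so a 20-unit rise in p_{Brew} moves p_{Aroma} by 0.25 × 20 = 5. Aroma's best response rises — the actions are strategic complements.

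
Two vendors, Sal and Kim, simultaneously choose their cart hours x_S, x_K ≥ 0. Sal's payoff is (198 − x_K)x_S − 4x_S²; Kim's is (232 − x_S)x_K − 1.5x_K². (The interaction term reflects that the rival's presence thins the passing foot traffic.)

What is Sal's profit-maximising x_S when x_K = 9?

23.625

Expanding Sal's payoff: 198x_S − x_Kx_S − 4x_S².
∂π/∂x_S = 198 − x_K − 8x_S = 0, so x_S = 24.75 − 0.125x_K.
At x_K = 9: x_S = 24.75 − 0.125·9 = 23.625.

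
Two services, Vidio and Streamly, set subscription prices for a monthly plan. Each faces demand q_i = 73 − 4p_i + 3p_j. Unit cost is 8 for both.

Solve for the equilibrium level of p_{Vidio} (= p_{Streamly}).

Vidio's profit: π = (p_{Vidio} − 8)(73 − 4p_{Vidio} + 3p_{Streamly}).
∂π/∂p_{Vidio} = 105 − 8p_{Vidio} + 3p_{Streamly} = 0 ⇒ p_{Vidio} = 13.125 + 0.375p_{Streamly}.
The game is symmetric, so in equilibrium p_{Streamly} = p_{Vidio}: the reaction function gives 0.625p_{Vidio} = 13.125, hence p_{Vidio} = 21.

21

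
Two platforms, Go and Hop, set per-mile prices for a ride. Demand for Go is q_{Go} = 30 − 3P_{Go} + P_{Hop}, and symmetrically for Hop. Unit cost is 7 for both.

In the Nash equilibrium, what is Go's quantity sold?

9.6

Go's profit: π = (P_{Go} − 7)(30 − 3P_{Go} + P_{Hop}).
∂π/∂P_{Go} = 51 − 6P_{Go} + P_{Hop} = 0 ⇒ P_{Go} = 8.5 + (1/6)P_{Hop}.
By symmetry P_{Hop} = P_{Go}; substituting into the reaction function, (5/6)P_{Go} = 8.5 and P_{Go} = 10.2.
q_{Go} = 30 − 3·10.2 + 10.2 = 9.6.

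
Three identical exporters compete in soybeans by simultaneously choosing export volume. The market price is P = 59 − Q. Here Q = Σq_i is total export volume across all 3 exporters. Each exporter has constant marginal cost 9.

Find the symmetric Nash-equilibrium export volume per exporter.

12.5

A representative exporter's profit is π_i = q_i(59 − Q) − 9q_i, with Q = q_i + Σ_{j≠i} q_j.
First-order condition: 50 − 2q_i − Σ_{j≠i} q_j = 0.
Imposing symmetry (q_j = q for all j) turns Σ_{j≠i} q_j into 2q, so 50 = 4q and q = 12.5.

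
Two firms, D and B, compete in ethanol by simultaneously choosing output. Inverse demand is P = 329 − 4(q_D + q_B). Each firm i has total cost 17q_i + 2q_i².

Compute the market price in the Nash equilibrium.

Firm D's profit: π = q_D(329 − 4(q_D + q_B)) − 17q_D − 2q_D².
∂π/∂q_D = 312 − 12q_D − 4q_B = 0, so q_D = 26 − (1/3)q_B.
By symmetry q_B = q_D; substituting into the reaction function, (4/3)q_D = 26 and q_D = 19.5.
Equilibrium price: P = 329 − 4·39 = 173.

173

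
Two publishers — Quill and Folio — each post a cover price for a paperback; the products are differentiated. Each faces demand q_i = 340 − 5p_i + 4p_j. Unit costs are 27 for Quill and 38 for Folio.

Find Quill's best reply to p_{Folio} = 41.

Quill's profit: π = (p_{Quill} − 27)(340 − 5p_{Quill} + 4p_{Folio}).
∂π/∂p_{Quill} = 475 − 10p_{Quill} + 4p_{Folio} = 0 ⇒ p_{Quill} = 47.5 + 0.4p_{Folio}.
At p_{Folio} = 41: p_{Quill} = 47.5 + 0.4·41 = 63.9.

63.9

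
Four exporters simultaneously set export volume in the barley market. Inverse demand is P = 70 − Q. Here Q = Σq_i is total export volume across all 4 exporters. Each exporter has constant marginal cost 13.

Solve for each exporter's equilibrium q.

11.4

A representative exporter's profit is π_i = q_i(70 − Q) − 13q_i, with Q = q_i + Σ_{j≠i} q_j.
First-order condition: 57 − 2q_i − Σ_{j≠i} q_j = 0.
Imposing symmetry (q_j = q for all j) turns Σ_{j≠i} q_j into 3q, so 57 = 5q and q = 11.4.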